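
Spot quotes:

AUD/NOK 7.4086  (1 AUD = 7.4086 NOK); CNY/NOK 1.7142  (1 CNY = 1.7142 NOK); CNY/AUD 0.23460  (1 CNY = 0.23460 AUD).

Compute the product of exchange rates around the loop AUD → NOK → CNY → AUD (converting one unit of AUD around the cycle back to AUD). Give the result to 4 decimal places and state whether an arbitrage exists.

Around AUD → NOK → CNY → AUD: 1 × 7.4086 ÷ 1.7142 × 0.23460 = 1.013918
Product > 1; profitable direction is AUD → NOK → CNY → AUD.

1.0139 (arbitrage exists)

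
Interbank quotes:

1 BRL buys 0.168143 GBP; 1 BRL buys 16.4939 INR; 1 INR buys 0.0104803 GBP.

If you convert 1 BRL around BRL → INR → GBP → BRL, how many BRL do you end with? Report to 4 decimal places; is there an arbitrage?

Around BRL → INR → GBP → BRL: 1 × 16.4939 × 0.0104803 ÷ 0.168143 = 1.028060
Product > 1; profitable direction is BRL → INR → GBP → BRL.

1.0281 (arbitrage exists)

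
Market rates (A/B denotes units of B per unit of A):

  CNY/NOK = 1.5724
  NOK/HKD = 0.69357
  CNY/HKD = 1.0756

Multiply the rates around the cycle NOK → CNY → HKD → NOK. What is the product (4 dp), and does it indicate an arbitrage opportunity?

Around NOK → CNY → HKD → NOK: 1 ÷ 1.5724 × 1.0756 ÷ 0.69357 = 0.986274
Product < 1; profitable direction is NOK → HKD → CNY → NOK.

0.9863 (arbitrage exists)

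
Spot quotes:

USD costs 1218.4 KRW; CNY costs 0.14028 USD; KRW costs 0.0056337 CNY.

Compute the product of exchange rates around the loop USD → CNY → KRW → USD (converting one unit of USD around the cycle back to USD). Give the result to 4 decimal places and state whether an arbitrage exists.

1.0385 (arbitrage exists)

Around USD → CNY → KRW → USD: 1 ÷ 0.14028 ÷ 0.0056337 ÷ 1218.4 = 1.038534
Product > 1; profitable direction is USD → CNY → KRW → USD.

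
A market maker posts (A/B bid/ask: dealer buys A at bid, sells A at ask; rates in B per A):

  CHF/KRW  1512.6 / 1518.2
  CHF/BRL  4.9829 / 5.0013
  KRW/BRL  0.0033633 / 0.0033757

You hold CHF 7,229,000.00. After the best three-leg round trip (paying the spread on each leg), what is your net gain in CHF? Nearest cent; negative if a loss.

Best loop CHF → KRW → BRL → CHF:
CHF 7,229,000.00 × 1512.6 (sell CHF at bid) = KRW 10,934,585,400
KRW 10,934,585,400 × 0.0033633 (sell KRW at bid) = BRL 36,776,291.08
BRL 36,776,291.08 ÷ 5.0013 (buy CHF at ask) = CHF 7,353,346.35

Net profit: CHF 124,346.35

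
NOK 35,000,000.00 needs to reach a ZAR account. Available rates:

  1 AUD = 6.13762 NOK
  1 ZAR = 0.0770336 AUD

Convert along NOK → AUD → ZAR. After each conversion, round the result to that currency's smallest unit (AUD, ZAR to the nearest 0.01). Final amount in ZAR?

ZAR 74,026,608.65

NOK 35,000,000.00 ÷ 6.13762 = AUD 5,702,536.16
AUD 5,702,536.16 ÷ 0.0770336 = ZAR 74,026,608.65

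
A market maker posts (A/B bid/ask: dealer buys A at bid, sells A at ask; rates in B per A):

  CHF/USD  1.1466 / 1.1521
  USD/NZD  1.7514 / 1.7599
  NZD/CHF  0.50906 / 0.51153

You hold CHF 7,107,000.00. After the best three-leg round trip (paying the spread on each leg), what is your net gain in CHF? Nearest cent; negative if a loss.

Best loop CHF → USD → NZD → CHF:
CHF 7,107,000.00 × 1.1466 (sell CHF at bid) = USD 8,148,886.20
USD 8,148,886.20 × 1.7514 (sell USD at bid) = NZD 14,271,959.29
NZD 14,271,959.29 × 0.50906 (sell NZD at bid) = CHF 7,265,283.60

Net profit: CHF 158,283.60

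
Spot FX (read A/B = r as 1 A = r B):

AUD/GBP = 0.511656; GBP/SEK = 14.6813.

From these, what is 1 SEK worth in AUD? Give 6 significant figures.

1 SEK ÷ 14.6813 = 0.0681139 GBP
0.0681139 GBP ÷ 0.511656 = 0.133124 AUD

SEK/AUD = 0.133124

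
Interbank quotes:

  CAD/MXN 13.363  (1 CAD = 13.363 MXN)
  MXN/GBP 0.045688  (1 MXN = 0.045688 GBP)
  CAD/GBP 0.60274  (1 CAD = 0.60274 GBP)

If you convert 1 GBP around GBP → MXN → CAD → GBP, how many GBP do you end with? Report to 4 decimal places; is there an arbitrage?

0.9872 (arbitrage exists)

Around GBP → MXN → CAD → GBP: 1 ÷ 0.045688 ÷ 13.363 × 0.60274 = 0.987243
Product < 1; profitable direction is GBP → CAD → MXN → GBP.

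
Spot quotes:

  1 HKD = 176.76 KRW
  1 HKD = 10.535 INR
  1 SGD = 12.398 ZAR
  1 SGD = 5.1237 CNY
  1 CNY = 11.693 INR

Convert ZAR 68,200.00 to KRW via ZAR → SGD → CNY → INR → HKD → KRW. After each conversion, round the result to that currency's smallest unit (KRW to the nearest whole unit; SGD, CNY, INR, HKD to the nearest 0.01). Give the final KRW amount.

KRW 5,529,580

ZAR 68,200.00 ÷ 12.398 = SGD 5,500.89
SGD 5,500.89 × 5.1237 = CNY 28,184.91
CNY 28,184.91 × 11.693 = INR 329,566.15
INR 329,566.15 ÷ 10.535 = HKD 31,282.98
HKD 31,282.98 × 176.76 = KRW 5,529,580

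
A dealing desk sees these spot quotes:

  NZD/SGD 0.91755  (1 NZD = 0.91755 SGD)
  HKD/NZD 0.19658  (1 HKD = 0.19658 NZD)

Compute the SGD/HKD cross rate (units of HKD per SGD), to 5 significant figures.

1 SGD ÷ 0.91755 = 1.08986 NZD
1.08986 NZD ÷ 0.19658 = 5.5441 HKD

SGD/HKD = 5.5441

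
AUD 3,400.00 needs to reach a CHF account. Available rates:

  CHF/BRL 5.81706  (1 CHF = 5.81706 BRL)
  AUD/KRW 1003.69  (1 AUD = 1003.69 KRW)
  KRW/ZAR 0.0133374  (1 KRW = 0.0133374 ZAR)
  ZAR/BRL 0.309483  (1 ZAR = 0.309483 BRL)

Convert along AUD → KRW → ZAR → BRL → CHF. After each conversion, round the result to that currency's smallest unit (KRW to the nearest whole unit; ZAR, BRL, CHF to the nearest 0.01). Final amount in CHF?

AUD 3,400.00 × 1003.69 = KRW 3,412,546
KRW 3,412,546 × 0.0133374 = ZAR 45,514.49
ZAR 45,514.49 × 0.309483 = BRL 14,085.96
BRL 14,085.96 ÷ 5.81706 = CHF 2,421.49

CHF 2,421.49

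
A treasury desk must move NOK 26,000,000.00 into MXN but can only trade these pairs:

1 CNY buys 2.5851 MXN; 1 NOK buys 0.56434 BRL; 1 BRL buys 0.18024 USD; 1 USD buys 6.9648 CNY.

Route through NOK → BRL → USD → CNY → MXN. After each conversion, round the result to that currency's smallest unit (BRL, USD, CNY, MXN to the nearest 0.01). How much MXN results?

NOK 26,000,000.00 × 0.56434 = BRL 14,672,840.00
BRL 14,672,840.00 × 0.18024 = USD 2,644,632.68
USD 2,644,632.68 × 6.9648 = CNY 18,419,337.69
CNY 18,419,337.69 × 2.5851 = MXN 47,615,829.86

MXN 47,615,829.86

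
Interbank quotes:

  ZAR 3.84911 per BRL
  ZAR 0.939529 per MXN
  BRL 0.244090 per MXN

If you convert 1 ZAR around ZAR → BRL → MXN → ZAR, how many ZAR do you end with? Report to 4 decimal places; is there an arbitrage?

Around ZAR → BRL → MXN → ZAR: 1 ÷ 3.84911 ÷ 0.244090 × 0.939529 = 1.000000
Product ≈ 1 (deviation 0.000%, within rounding noise).

1.0000 (no arbitrage)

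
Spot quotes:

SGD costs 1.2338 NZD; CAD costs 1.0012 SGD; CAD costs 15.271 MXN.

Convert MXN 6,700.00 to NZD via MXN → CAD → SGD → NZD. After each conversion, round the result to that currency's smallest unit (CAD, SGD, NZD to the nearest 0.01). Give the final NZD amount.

MXN 6,700.00 ÷ 15.271 = CAD 438.74
CAD 438.74 × 1.0012 = SGD 439.27
SGD 439.27 × 1.2338 = NZD 541.97

NZD 541.97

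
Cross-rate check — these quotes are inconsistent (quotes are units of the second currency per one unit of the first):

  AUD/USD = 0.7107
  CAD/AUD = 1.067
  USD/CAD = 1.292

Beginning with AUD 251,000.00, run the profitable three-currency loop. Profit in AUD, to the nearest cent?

Profitable loop is AUD → CAD → USD → AUD:
AUD 251,000.00 ÷ 1.067 = CAD 235,238.99
CAD 235,238.99 ÷ 1.292 = USD 182,073.52
USD 182,073.52 ÷ 0.7107 = AUD 256,189.00
Profit = AUD 256,189.00 − AUD 251,000.00

Profit: AUD 5,189.00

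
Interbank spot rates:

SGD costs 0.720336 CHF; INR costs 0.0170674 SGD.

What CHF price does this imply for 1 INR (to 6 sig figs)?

INR/CHF = 0.0122943

1 INR × 0.0170674 = 0.0170674 SGD
0.0170674 SGD × 0.720336 = 0.0122943 CHF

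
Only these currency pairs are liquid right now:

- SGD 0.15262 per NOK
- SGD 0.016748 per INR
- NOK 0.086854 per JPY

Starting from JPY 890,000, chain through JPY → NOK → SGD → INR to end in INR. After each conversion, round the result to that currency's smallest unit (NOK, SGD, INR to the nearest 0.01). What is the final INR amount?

JPY 890,000 × 0.086854 = NOK 77,300.06
NOK 77,300.06 × 0.15262 = SGD 11,797.54
SGD 11,797.54 ÷ 0.016748 = INR 704,414.86

INR 704,414.86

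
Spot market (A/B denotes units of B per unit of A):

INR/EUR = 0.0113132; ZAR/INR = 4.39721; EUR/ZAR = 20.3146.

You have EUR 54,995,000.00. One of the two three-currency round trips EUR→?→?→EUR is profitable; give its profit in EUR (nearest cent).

Profit: EUR 581,878.86

Profitable loop is EUR → ZAR → INR → EUR:
EUR 54,995,000.00 × 20.3146 = ZAR 1,117,201,427.00
ZAR 1,117,201,427.00 × 4.39721 = INR 4,912,569,286.82
INR 4,912,569,286.82 × 0.0113132 = EUR 55,576,878.86
Profit = EUR 55,576,878.86 − EUR 54,995,000.00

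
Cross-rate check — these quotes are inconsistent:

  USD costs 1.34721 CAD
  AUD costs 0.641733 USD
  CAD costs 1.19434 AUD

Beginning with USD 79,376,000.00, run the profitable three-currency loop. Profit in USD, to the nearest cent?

Profitable loop is USD → CAD → AUD → USD:
USD 79,376,000.00 × 1.34721 = CAD 106,936,140.96
CAD 106,936,140.96 × 1.19434 = AUD 127,718,110.59
AUD 127,718,110.59 × 0.641733 = USD 81,960,926.27
Profit = USD 81,960,926.27 − USD 79,376,000.00

Profit: USD 2,584,926.27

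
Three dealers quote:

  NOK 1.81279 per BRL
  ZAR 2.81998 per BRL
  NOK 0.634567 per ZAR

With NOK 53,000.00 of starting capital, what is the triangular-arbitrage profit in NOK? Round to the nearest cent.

Profit: NOK 690.80

Profitable loop is NOK → ZAR → BRL → NOK:
NOK 53,000.00 ÷ 0.634567 = ZAR 83,521.52
ZAR 83,521.52 ÷ 2.81998 = BRL 29,617.77
BRL 29,617.77 × 1.81279 = NOK 53,690.80
Profit = NOK 53,690.80 − NOK 53,000.00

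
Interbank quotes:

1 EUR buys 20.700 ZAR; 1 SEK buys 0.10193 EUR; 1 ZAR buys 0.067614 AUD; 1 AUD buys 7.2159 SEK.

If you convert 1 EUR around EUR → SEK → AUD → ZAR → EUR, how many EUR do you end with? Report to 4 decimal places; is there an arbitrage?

Around EUR → SEK → AUD → ZAR → EUR: 1 ÷ 0.10193 ÷ 7.2159 ÷ 0.067614 ÷ 20.700 = 0.971405
Product < 1; profitable direction is EUR → ZAR → AUD → SEK → EUR.

0.9714 (arbitrage exists)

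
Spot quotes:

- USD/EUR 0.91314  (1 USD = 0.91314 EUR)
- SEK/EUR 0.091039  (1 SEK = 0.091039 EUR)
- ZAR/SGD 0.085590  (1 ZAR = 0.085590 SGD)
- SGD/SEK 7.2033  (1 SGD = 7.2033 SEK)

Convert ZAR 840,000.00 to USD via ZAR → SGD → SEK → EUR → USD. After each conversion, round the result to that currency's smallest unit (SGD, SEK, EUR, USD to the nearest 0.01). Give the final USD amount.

USD 51,632.60

ZAR 840,000.00 × 0.085590 = SGD 71,895.60
SGD 71,895.60 × 7.2033 = SEK 517,885.58
SEK 517,885.58 × 0.091039 = EUR 47,147.79
EUR 47,147.79 ÷ 0.91314 = USD 51,632.60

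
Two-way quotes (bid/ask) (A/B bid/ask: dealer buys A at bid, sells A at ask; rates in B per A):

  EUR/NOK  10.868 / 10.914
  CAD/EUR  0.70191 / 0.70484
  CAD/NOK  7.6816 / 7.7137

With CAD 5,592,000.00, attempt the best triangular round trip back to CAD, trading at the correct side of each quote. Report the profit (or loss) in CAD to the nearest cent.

Net result: CAD -8,013.50 (no profitable arbitrage after spreads)

Best loop CAD → NOK → EUR → CAD:
CAD 5,592,000.00 × 7.6816 (sell CAD at bid) = NOK 42,955,507.20
NOK 42,955,507.20 ÷ 10.914 (buy EUR at ask) = EUR 3,935,817.04
EUR 3,935,817.04 ÷ 0.70484 (buy CAD at ask) = CAD 5,583,986.50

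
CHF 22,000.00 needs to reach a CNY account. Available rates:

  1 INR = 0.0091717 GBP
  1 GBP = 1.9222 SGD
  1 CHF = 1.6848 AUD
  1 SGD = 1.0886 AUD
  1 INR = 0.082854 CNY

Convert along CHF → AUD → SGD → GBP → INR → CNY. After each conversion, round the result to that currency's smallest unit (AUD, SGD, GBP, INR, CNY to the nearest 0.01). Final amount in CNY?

CHF 22,000.00 × 1.6848 = AUD 37,065.60
AUD 37,065.60 ÷ 1.0886 = SGD 34,048.87
SGD 34,048.87 ÷ 1.9222 = GBP 17,713.49
GBP 17,713.49 ÷ 0.0091717 = INR 1,931,320.26
INR 1,931,320.26 × 0.082854 = CNY 160,017.61

CNY 160,017.61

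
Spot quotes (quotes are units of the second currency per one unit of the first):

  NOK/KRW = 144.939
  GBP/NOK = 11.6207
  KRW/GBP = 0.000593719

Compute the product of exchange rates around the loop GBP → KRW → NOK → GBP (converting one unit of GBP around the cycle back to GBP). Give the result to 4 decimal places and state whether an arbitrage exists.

1.0000 (no arbitrage)

Around GBP → KRW → NOK → GBP: 1 ÷ 0.000593719 ÷ 144.939 ÷ 11.6207 = 1.000003
Product ≈ 1 (deviation 0.000%, within rounding noise).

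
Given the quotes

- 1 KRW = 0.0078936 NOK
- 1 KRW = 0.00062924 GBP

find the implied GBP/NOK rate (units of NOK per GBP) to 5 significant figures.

1 GBP ÷ 0.00062924 = 1589.22 KRW
1589.22 KRW × 0.0078936 = 12.5447 NOK

GBP/NOK = 12.545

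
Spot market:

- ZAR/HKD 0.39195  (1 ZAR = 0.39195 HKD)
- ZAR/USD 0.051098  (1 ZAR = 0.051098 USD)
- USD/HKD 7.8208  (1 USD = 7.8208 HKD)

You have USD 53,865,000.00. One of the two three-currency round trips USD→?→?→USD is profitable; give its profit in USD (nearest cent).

Profit: USD 1,055,069.39

Profitable loop is USD → HKD → ZAR → USD:
USD 53,865,000.00 × 7.8208 = HKD 421,267,392.00
HKD 421,267,392.00 ÷ 0.39195 = ZAR 1,074,798,805.97
ZAR 1,074,798,805.97 × 0.051098 = USD 54,920,069.39
Profit = USD 54,920,069.39 − USD 53,865,000.00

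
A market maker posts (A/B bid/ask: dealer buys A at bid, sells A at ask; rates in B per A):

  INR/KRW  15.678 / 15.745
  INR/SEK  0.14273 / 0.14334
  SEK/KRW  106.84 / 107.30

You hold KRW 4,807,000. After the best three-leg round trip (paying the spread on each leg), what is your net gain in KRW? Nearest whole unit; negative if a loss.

Net profit: KRW 93,018

Best loop KRW → SEK → INR → KRW:
KRW 4,807,000 ÷ 107.30 (buy SEK at ask) = SEK 44,799.63
SEK 44,799.63 ÷ 0.14334 (buy INR at ask) = INR 312,541.00
INR 312,541.00 × 15.678 (sell INR at bid) = KRW 4,900,018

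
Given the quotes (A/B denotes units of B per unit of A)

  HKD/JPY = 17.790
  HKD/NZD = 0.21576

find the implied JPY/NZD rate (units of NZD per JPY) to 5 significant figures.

JPY/NZD = 0.012128

1 JPY ÷ 17.790 = 0.0562114 HKD
0.0562114 HKD × 0.21576 = 0.0121282 NZD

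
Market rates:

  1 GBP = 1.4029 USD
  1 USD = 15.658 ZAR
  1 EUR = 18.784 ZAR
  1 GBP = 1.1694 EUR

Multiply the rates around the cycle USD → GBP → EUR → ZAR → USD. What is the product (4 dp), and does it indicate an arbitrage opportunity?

1.0000 (no arbitrage)

Around USD → GBP → EUR → ZAR → USD: 1 ÷ 1.4029 × 1.1694 × 18.784 ÷ 15.658 = 0.999973
Product ≈ 1 (deviation 0.003%, within rounding noise).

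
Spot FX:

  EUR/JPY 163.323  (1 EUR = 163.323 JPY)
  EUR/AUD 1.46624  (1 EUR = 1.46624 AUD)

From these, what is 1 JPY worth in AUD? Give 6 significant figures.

1 JPY ÷ 163.323 = 0.00612284 EUR
0.00612284 EUR × 1.46624 = 0.00897755 AUD

JPY/AUD = 0.00897755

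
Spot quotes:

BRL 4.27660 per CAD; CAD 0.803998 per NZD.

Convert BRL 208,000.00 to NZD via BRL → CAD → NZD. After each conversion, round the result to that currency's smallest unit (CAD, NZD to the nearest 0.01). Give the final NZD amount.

BRL 208,000.00 ÷ 4.27660 = CAD 48,636.77
CAD 48,636.77 ÷ 0.803998 = NZD 60,493.65

NZD 60,493.65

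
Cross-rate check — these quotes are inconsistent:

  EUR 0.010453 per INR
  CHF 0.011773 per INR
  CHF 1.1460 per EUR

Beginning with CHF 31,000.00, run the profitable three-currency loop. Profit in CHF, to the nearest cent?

Profit: CHF 542.79

Profitable loop is CHF → INR → EUR → CHF:
CHF 31,000.00 ÷ 0.011773 = INR 2,633,143.63
INR 2,633,143.63 × 0.010453 = EUR 27,524.25
EUR 27,524.25 × 1.1460 = CHF 31,542.79
Profit = CHF 31,542.79 − CHF 31,000.00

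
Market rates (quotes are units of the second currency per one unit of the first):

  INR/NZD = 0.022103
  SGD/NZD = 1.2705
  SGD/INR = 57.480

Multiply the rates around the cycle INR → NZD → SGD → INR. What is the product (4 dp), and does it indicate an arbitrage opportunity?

Around INR → NZD → SGD → INR: 1 × 0.022103 ÷ 1.2705 × 57.480 = 0.999985
Product ≈ 1 (deviation 0.002%, within rounding noise).

1.0000 (no arbitrage)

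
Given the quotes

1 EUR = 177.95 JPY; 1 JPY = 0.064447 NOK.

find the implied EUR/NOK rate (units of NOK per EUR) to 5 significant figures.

1 EUR × 177.95 = 177.95 JPY
177.95 JPY × 0.064447 = 11.4683 NOK

EUR/NOK = 11.468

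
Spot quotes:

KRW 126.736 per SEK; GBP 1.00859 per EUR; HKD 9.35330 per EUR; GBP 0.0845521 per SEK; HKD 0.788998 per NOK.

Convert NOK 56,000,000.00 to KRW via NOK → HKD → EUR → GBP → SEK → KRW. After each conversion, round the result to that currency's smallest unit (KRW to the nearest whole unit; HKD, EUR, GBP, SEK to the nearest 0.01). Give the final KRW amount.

NOK 56,000,000.00 × 0.788998 = HKD 44,183,888.00
HKD 44,183,888.00 ÷ 9.35330 = EUR 4,723,882.27
EUR 4,723,882.27 × 1.00859 = GBP 4,764,460.42
GBP 4,764,460.42 ÷ 0.0845521 = SEK 56,349,403.74
SEK 56,349,403.74 × 126.736 = KRW 7,141,498,032

KRW 7,141,498,032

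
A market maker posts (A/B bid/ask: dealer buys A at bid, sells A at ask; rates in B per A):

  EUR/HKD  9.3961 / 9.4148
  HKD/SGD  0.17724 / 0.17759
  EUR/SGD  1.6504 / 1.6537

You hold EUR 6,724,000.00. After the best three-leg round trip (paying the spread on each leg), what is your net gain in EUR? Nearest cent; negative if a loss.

Net profit: EUR 47,429.32

Best loop EUR → HKD → SGD → EUR:
EUR 6,724,000.00 × 9.3961 (sell EUR at bid) = HKD 63,179,376.40
HKD 63,179,376.40 × 0.17724 (sell HKD at bid) = SGD 11,197,912.67
SGD 11,197,912.67 ÷ 1.6537 (buy EUR at ask) = EUR 6,771,429.32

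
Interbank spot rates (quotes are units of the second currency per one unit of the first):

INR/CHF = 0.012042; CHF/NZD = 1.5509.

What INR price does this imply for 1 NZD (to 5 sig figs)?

NZD/INR = 53.545

1 NZD ÷ 1.5509 = 0.644787 CHF
0.644787 CHF ÷ 0.012042 = 53.5448 INR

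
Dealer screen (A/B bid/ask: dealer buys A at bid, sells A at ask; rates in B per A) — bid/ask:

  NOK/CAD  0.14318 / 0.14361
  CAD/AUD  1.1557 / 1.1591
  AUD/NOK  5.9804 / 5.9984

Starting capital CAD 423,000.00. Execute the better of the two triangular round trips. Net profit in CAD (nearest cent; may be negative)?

Best loop CAD → NOK → AUD → CAD:
CAD 423,000.00 ÷ 0.14361 (buy NOK at ask) = NOK 2,945,477.33
NOK 2,945,477.33 ÷ 5.9984 (buy AUD at ask) = AUD 491,043.83
AUD 491,043.83 ÷ 1.1591 (buy CAD at ask) = CAD 423,642.34

Net profit: CAD 642.34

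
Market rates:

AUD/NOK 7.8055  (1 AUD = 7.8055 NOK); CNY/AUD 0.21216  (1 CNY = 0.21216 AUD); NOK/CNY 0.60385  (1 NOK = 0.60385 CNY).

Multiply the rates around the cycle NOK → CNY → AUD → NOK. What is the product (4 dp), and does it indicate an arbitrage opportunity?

Around NOK → CNY → AUD → NOK: 1 × 0.60385 × 0.21216 × 7.8055 = 0.999985
Product ≈ 1 (deviation 0.002%, within rounding noise).

1.0000 (no arbitrage)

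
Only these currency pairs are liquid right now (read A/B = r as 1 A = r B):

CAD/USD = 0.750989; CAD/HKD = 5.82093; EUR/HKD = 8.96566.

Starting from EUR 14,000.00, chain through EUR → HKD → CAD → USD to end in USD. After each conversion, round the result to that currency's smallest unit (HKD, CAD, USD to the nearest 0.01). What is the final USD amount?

USD 16,193.90

EUR 14,000.00 × 8.96566 = HKD 125,519.24
HKD 125,519.24 ÷ 5.82093 = CAD 21,563.43
CAD 21,563.43 × 0.750989 = USD 16,193.90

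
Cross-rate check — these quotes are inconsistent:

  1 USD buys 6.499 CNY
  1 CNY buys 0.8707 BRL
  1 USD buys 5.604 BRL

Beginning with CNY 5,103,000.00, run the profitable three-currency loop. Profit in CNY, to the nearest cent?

Profitable loop is CNY → BRL → USD → CNY:
CNY 5,103,000.00 × 0.8707 = BRL 4,443,182.10
BRL 4,443,182.10 ÷ 5.604 = USD 792,859.05
USD 792,859.05 × 6.499 = CNY 5,152,790.95
Profit = CNY 5,152,790.95 − CNY 5,103,000.00

Profit: CNY 49,790.95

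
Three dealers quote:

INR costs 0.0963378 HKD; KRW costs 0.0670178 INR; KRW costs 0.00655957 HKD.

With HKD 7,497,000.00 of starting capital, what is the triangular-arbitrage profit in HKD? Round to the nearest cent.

Profitable loop is HKD → INR → KRW → HKD:
HKD 7,497,000.00 ÷ 0.0963378 = INR 77,819,921.15
INR 77,819,921.15 ÷ 0.0670178 = KRW 1,161,182,867
KRW 1,161,182,867 × 0.00655957 = HKD 7,616,860.30
Profit = HKD 7,616,860.30 − HKD 7,497,000.00

Profit: HKD 119,860.30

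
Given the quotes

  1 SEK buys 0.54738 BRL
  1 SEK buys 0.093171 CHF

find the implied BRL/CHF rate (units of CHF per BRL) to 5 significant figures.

BRL/CHF = 0.17021

1 BRL ÷ 0.54738 = 1.82688 SEK
1.82688 SEK × 0.093171 = 0.170213 CHF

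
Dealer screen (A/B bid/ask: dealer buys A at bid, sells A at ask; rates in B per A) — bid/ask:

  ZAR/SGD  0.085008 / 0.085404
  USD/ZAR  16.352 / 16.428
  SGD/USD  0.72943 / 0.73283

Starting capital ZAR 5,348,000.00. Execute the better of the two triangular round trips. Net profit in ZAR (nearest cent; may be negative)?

Best loop ZAR → SGD → USD → ZAR:
ZAR 5,348,000.00 × 0.085008 (sell ZAR at bid) = SGD 454,622.78
SGD 454,622.78 × 0.72943 (sell SGD at bid) = USD 331,615.50
USD 331,615.50 × 16.352 (sell USD at bid) = ZAR 5,422,576.61

Net profit: ZAR 74,576.61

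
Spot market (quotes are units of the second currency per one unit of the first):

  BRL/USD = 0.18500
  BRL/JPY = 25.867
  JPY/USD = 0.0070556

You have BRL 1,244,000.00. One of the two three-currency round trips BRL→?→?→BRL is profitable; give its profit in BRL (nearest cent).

Profit: BRL 16,991.31

Profitable loop is BRL → USD → JPY → BRL:
BRL 1,244,000.00 × 0.18500 = USD 230,140.00
USD 230,140.00 ÷ 0.0070556 = JPY 32,618,062
JPY 32,618,062 ÷ 25.867 = BRL 1,260,991.31
Profit = BRL 1,260,991.31 − BRL 1,244,000.00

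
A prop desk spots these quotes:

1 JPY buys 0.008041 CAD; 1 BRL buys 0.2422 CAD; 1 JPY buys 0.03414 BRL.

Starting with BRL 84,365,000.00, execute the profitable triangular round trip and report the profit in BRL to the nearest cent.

Profitable loop is BRL → CAD → JPY → BRL:
BRL 84,365,000.00 × 0.2422 = CAD 20,433,203.00
CAD 20,433,203.00 ÷ 0.008041 = JPY 2,541,127,099
JPY 2,541,127,099 × 0.03414 = BRL 86,754,079.15
Profit = BRL 86,754,079.15 − BRL 84,365,000.00

Profit: BRL 2,389,079.15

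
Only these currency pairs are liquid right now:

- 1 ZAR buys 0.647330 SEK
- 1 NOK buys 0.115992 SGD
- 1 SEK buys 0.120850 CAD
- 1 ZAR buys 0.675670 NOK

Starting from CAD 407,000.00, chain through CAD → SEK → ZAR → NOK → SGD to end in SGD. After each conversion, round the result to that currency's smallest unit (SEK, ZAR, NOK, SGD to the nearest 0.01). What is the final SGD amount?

CAD 407,000.00 ÷ 0.120850 = SEK 3,367,811.34
SEK 3,367,811.34 ÷ 0.647330 = ZAR 5,202,618.97
ZAR 5,202,618.97 × 0.675670 = NOK 3,515,253.56
NOK 3,515,253.56 × 0.115992 = SGD 407,741.29

SGD 407,741.29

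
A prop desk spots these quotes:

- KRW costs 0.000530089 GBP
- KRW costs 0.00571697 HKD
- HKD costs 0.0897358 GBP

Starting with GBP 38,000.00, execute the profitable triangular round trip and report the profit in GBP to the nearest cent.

Profitable loop is GBP → HKD → KRW → GBP:
GBP 38,000.00 ÷ 0.0897358 = HKD 423,465.33
HKD 423,465.33 ÷ 0.00571697 = KRW 74,071,637
KRW 74,071,637 × 0.000530089 = GBP 39,264.56
Profit = GBP 39,264.56 − GBP 38,000.00

Profit: GBP 1,264.56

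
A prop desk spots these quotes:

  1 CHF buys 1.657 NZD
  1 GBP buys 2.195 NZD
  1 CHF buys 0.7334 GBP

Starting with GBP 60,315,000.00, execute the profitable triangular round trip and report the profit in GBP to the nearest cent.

Profitable loop is GBP → CHF → NZD → GBP:
GBP 60,315,000.00 ÷ 0.7334 = CHF 82,240,250.89
CHF 82,240,250.89 × 1.657 = NZD 136,272,095.72
NZD 136,272,095.72 ÷ 2.195 = GBP 62,082,959.33
Profit = GBP 62,082,959.33 − GBP 60,315,000.00

Profit: GBP 1,767,959.33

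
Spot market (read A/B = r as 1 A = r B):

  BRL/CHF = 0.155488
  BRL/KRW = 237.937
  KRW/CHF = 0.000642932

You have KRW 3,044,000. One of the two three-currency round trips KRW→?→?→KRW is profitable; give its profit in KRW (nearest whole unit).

Profit: KRW 49,959

Profitable loop is KRW → BRL → CHF → KRW:
KRW 3,044,000 ÷ 237.937 = BRL 12,793.30
BRL 12,793.30 × 0.155488 = CHF 1,989.21
CHF 1,989.21 ÷ 0.000642932 = KRW 3,093,959
Profit = KRW 3,093,959 − KRW 3,044,000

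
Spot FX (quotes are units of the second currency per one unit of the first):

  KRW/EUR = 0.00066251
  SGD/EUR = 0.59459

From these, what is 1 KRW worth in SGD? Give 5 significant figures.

KRW/SGD = 0.0011142

1 KRW × 0.00066251 = 0.00066251 EUR
0.00066251 EUR ÷ 0.59459 = 0.00111423 SGD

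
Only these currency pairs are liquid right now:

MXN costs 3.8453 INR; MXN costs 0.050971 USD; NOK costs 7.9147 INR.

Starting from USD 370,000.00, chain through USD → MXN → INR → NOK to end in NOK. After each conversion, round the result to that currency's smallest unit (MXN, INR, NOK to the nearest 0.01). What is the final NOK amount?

USD 370,000.00 ÷ 0.050971 = MXN 7,259,029.64
MXN 7,259,029.64 × 3.8453 = INR 27,913,146.67
INR 27,913,146.67 ÷ 7.9147 = NOK 3,526,747.28

NOK 3,526,747.28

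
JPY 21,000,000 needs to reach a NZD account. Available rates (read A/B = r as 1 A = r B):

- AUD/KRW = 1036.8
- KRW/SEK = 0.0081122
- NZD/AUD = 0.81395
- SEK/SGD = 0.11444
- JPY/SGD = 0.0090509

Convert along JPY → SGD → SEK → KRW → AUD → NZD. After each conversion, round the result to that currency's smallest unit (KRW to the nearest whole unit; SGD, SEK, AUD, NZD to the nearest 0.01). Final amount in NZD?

NZD 242,606.17

JPY 21,000,000 × 0.0090509 = SGD 190,068.90
SGD 190,068.90 ÷ 0.11444 = SEK 1,660,860.71
SEK 1,660,860.71 ÷ 0.0081122 = KRW 204,736,164
KRW 204,736,164 ÷ 1036.8 = AUD 197,469.29
AUD 197,469.29 ÷ 0.81395 = NZD 242,606.17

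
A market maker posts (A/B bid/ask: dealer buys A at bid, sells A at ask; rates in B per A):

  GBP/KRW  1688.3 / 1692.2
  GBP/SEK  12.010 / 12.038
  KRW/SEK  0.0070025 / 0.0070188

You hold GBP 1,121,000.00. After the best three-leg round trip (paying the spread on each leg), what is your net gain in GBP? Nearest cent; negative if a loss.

Net profit: GBP 12,532.72

Best loop GBP → SEK → KRW → GBP:
GBP 1,121,000.00 × 12.010 (sell GBP at bid) = SEK 13,463,210.00
SEK 13,463,210.00 ÷ 0.0070188 (buy KRW at ask) = KRW 1,918,164,074
KRW 1,918,164,074 ÷ 1692.2 (buy GBP at ask) = GBP 1,133,532.72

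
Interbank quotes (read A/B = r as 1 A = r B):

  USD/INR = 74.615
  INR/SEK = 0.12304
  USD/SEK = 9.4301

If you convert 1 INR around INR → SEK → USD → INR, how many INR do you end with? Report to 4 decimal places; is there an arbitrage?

Around INR → SEK → USD → INR: 1 × 0.12304 ÷ 9.4301 × 74.615 = 0.973545
Product < 1; profitable direction is INR → USD → SEK → INR.

0.9735 (arbitrage exists)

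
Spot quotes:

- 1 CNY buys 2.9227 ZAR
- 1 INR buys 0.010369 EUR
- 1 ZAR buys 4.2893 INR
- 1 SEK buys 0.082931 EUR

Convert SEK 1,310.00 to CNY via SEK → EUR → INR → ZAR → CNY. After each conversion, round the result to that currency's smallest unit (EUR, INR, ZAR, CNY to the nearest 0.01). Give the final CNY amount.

CNY 835.76

SEK 1,310.00 × 0.082931 = EUR 108.64
EUR 108.64 ÷ 0.010369 = INR 10,477.38
INR 10,477.38 ÷ 4.2893 = ZAR 2,442.68
ZAR 2,442.68 ÷ 2.9227 = CNY 835.76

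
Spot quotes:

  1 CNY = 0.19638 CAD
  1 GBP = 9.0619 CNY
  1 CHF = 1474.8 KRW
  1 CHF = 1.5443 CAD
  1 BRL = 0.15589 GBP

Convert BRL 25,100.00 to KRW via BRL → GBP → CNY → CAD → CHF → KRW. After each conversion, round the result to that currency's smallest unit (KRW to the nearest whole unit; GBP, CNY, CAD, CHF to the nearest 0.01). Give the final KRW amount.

BRL 25,100.00 × 0.15589 = GBP 3,912.84
GBP 3,912.84 × 9.0619 = CNY 35,457.76
CNY 35,457.76 × 0.19638 = CAD 6,963.19
CAD 6,963.19 ÷ 1.5443 = CHF 4,508.96
CHF 4,508.96 × 1474.8 = KRW 6,649,814

KRW 6,649,814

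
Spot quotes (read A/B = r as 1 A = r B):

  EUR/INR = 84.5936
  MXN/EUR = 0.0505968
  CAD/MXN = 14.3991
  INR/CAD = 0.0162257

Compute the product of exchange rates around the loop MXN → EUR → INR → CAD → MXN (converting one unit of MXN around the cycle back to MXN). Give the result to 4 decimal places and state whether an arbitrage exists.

Around MXN → EUR → INR → CAD → MXN: 1 × 0.0505968 × 84.5936 × 0.0162257 × 14.3991 = 0.999998
Product ≈ 1 (deviation 0.000%, within rounding noise).

1.0000 (no arbitrage)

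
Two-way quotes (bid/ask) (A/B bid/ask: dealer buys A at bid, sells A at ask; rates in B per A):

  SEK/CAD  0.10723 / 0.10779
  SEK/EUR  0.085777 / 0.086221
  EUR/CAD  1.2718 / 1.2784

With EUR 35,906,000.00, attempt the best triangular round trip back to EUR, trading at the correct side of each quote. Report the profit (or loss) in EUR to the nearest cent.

Net profit: EUR 433,439.82

Best loop EUR → CAD → SEK → EUR:
EUR 35,906,000.00 × 1.2718 (sell EUR at bid) = CAD 45,665,250.80
CAD 45,665,250.80 ÷ 0.10779 (buy SEK at ask) = SEK 423,650,160.50
SEK 423,650,160.50 × 0.085777 (sell SEK at bid) = EUR 36,339,439.82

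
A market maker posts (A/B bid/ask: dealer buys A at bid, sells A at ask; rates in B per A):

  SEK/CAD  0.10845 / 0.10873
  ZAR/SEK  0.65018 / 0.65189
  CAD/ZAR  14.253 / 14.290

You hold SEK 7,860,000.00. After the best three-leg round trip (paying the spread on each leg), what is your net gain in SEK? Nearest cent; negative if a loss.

Net profit: SEK 39,361.59

Best loop SEK → CAD → ZAR → SEK:
SEK 7,860,000.00 × 0.10845 (sell SEK at bid) = CAD 852,417.00
CAD 852,417.00 × 14.253 (sell CAD at bid) = ZAR 12,149,499.50
ZAR 12,149,499.50 × 0.65018 (sell ZAR at bid) = SEK 7,899,361.59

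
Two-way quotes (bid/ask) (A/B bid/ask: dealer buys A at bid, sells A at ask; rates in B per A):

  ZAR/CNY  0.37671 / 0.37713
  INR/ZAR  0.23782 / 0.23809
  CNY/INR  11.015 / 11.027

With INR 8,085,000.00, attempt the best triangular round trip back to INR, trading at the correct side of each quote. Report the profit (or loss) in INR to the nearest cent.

Net profit: INR 80,643.47

Best loop INR → CNY → ZAR → INR:
INR 8,085,000.00 ÷ 11.027 (buy CNY at ask) = CNY 733,200.33
CNY 733,200.33 ÷ 0.37713 (buy ZAR at ask) = ZAR 1,944,158.05
ZAR 1,944,158.05 ÷ 0.23809 (buy INR at ask) = INR 8,165,643.47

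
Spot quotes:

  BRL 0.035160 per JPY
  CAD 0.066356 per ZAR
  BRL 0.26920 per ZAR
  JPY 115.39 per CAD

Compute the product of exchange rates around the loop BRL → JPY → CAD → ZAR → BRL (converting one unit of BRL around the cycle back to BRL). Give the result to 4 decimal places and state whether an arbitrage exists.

Around BRL → JPY → CAD → ZAR → BRL: 1 ÷ 0.035160 ÷ 115.39 ÷ 0.066356 × 0.26920 = 0.999949
Product ≈ 1 (deviation 0.005%, within rounding noise).

0.9999 (no arbitrage)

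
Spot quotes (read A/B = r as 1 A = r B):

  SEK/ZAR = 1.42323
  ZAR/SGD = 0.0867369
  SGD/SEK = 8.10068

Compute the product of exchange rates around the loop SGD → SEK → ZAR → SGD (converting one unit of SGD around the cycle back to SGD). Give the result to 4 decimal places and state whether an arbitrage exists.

Around SGD → SEK → ZAR → SGD: 1 × 8.10068 × 1.42323 × 0.0867369 = 1.000001
Product ≈ 1 (deviation 0.000%, within rounding noise).

1.0000 (no arbitrage)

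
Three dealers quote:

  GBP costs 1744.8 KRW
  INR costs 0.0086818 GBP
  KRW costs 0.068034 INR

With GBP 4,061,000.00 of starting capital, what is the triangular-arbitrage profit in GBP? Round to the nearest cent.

Profit: GBP 124,182.73

Profitable loop is GBP → KRW → INR → GBP:
GBP 4,061,000.00 × 1744.8 = KRW 7,085,632,800
KRW 7,085,632,800 × 0.068034 = INR 482,063,941.92
INR 482,063,941.92 × 0.0086818 = GBP 4,185,182.73
Profit = GBP 4,185,182.73 − GBP 4,061,000.00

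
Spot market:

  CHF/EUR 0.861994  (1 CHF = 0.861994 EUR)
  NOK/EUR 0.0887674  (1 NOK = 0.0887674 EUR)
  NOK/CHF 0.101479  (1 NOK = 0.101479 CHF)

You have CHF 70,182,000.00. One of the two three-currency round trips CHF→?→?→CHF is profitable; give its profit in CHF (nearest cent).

Profit: CHF 1,037,483.22

Profitable loop is CHF → NOK → EUR → CHF:
CHF 70,182,000.00 ÷ 0.101479 = NOK 691,591,363.73
NOK 691,591,363.73 × 0.0887674 = EUR 61,390,767.22
EUR 61,390,767.22 ÷ 0.861994 = CHF 71,219,483.22
Profit = CHF 71,219,483.22 − CHF 70,182,000.00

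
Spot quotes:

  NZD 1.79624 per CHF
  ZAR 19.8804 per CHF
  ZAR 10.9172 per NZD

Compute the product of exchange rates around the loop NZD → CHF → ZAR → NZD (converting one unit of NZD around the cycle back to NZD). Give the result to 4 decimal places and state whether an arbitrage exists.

1.0138 (arbitrage exists)

Around NZD → CHF → ZAR → NZD: 1 ÷ 1.79624 × 19.8804 ÷ 10.9172 = 1.013793
Product > 1; profitable direction is NZD → CHF → ZAR → NZD.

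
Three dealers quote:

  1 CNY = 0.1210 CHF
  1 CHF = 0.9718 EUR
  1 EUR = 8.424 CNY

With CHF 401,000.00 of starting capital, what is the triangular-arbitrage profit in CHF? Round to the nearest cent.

Profitable loop is CHF → CNY → EUR → CHF:
CHF 401,000.00 ÷ 0.1210 = CNY 3,314,049.59
CNY 3,314,049.59 ÷ 8.424 = EUR 393,405.70
EUR 393,405.70 ÷ 0.9718 = CHF 404,821.67
Profit = CHF 404,821.67 − CHF 401,000.00

Profit: CHF 3,821.67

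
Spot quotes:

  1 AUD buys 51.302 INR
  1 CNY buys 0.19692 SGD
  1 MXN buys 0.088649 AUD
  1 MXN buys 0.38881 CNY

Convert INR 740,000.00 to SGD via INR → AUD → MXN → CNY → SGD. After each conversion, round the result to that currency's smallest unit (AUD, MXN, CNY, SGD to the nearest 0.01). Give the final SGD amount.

SGD 12,458.07

INR 740,000.00 ÷ 51.302 = AUD 14,424.39
AUD 14,424.39 ÷ 0.088649 = MXN 162,713.51
MXN 162,713.51 × 0.38881 = CNY 63,264.64
CNY 63,264.64 × 0.19692 = SGD 12,458.07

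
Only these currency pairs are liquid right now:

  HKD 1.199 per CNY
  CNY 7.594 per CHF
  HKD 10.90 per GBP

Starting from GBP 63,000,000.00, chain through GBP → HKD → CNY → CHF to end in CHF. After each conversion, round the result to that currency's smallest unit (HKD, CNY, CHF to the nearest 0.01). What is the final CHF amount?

CHF 75,418,392.51

GBP 63,000,000.00 × 10.90 = HKD 686,700,000.00
HKD 686,700,000.00 ÷ 1.199 = CNY 572,727,272.73
CNY 572,727,272.73 ÷ 7.594 = CHF 75,418,392.51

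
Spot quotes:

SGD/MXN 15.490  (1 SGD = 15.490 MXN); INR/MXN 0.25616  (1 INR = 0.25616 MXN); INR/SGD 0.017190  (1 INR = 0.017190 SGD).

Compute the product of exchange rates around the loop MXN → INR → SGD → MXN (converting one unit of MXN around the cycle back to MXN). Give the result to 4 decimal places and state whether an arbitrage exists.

1.0395 (arbitrage exists)

Around MXN → INR → SGD → MXN: 1 ÷ 0.25616 × 0.017190 × 15.490 = 1.039480
Product > 1; profitable direction is MXN → INR → SGD → MXN.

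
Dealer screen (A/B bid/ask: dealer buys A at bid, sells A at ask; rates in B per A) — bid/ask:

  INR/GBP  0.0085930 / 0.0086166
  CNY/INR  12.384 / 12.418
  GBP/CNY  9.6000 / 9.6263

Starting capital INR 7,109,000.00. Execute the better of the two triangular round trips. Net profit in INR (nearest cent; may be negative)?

Best loop INR → GBP → CNY → INR:
INR 7,109,000.00 × 0.0085930 (sell INR at bid) = GBP 61,087.64
GBP 61,087.64 × 9.6000 (sell GBP at bid) = CNY 586,441.32
CNY 586,441.32 × 12.384 (sell CNY at bid) = INR 7,262,489.25

Net profit: INR 153,489.25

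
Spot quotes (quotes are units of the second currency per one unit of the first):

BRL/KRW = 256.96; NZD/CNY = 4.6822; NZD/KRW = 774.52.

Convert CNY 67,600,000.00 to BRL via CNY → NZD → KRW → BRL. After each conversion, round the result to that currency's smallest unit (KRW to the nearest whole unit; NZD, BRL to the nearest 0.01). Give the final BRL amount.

BRL 43,517,491.03

CNY 67,600,000.00 ÷ 4.6822 = NZD 14,437,657.51
NZD 14,437,657.51 × 774.52 = KRW 11,182,254,495
KRW 11,182,254,495 ÷ 256.96 = BRL 43,517,491.03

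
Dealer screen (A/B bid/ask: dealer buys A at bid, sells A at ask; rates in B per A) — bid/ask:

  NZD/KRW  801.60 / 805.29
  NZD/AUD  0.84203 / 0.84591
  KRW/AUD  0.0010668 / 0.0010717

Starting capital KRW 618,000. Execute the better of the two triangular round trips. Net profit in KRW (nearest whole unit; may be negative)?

Net profit: KRW 6,748

Best loop KRW → AUD → NZD → KRW:
KRW 618,000 × 0.0010668 (sell KRW at bid) = AUD 659.28
AUD 659.28 ÷ 0.84591 (buy NZD at ask) = NZD 779.38
NZD 779.38 × 801.60 (sell NZD at bid) = KRW 624,748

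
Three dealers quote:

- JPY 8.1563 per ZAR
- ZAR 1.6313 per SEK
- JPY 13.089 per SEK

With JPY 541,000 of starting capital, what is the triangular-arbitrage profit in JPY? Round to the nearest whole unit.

Profitable loop is JPY → SEK → ZAR → JPY:
JPY 541,000 ÷ 13.089 = SEK 41,332.42
SEK 41,332.42 × 1.6313 = ZAR 67,425.57
ZAR 67,425.57 × 8.1563 = JPY 549,943
Profit = JPY 549,943 − JPY 541,000

Profit: JPY 8,943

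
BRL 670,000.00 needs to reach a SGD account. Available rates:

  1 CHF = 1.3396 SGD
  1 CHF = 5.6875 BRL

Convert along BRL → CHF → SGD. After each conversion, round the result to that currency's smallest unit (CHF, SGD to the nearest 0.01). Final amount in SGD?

BRL 670,000.00 ÷ 5.6875 = CHF 117,802.20
CHF 117,802.20 × 1.3396 = SGD 157,807.83

SGD 157,807.83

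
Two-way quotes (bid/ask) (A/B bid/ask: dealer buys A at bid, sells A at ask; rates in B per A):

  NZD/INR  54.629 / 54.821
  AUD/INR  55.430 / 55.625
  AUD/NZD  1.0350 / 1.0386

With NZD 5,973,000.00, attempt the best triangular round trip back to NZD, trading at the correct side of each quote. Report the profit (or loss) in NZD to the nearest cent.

Best loop NZD → INR → AUD → NZD:
NZD 5,973,000.00 × 54.629 (sell NZD at bid) = INR 326,299,017.00
INR 326,299,017.00 ÷ 55.625 (buy AUD at ask) = AUD 5,866,049.74
AUD 5,866,049.74 × 1.0350 (sell AUD at bid) = NZD 6,071,361.48

Net profit: NZD 98,361.48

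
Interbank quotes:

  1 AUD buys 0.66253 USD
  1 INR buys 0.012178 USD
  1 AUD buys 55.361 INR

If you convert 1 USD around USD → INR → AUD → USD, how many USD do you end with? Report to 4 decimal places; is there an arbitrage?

Around USD → INR → AUD → USD: 1 ÷ 0.012178 ÷ 55.361 × 0.66253 = 0.982711
Product < 1; profitable direction is USD → AUD → INR → USD.

0.9827 (arbitrage exists)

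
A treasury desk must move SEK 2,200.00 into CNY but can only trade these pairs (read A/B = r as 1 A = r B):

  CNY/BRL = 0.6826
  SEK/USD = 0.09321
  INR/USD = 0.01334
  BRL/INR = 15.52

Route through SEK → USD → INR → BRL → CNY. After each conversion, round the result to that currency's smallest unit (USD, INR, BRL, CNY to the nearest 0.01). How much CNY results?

SEK 2,200.00 × 0.09321 = USD 205.06
USD 205.06 ÷ 0.01334 = INR 15,371.81
INR 15,371.81 ÷ 15.52 = BRL 990.45
BRL 990.45 ÷ 0.6826 = CNY 1,451.00

CNY 1,451.00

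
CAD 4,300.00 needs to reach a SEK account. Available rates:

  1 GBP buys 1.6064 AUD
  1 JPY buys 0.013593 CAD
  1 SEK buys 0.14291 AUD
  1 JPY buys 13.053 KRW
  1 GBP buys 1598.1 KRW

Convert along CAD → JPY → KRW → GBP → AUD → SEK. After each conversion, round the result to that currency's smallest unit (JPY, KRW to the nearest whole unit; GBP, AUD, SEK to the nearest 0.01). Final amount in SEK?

CAD 4,300.00 ÷ 0.013593 = JPY 316,339
JPY 316,339 × 13.053 = KRW 4,129,173
KRW 4,129,173 ÷ 1598.1 = GBP 2,583.80
GBP 2,583.80 × 1.6064 = AUD 4,150.62
AUD 4,150.62 ÷ 0.14291 = SEK 29,043.59

SEK 29,043.59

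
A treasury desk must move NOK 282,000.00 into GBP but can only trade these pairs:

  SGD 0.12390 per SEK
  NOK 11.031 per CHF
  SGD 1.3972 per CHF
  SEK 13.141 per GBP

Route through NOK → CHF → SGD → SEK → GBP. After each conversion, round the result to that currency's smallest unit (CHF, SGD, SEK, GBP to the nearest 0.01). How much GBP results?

NOK 282,000.00 ÷ 11.031 = CHF 25,564.32
CHF 25,564.32 × 1.3972 = SGD 35,718.47
SGD 35,718.47 ÷ 0.12390 = SEK 288,284.67
SEK 288,284.67 ÷ 13.141 = GBP 21,937.80

GBP 21,937.80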